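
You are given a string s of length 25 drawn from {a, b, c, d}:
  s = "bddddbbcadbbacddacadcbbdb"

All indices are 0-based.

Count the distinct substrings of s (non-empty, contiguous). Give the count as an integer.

rank→(start, suffix):
  0 → (16, 'acadcbbdb')
  1 → (12, 'acddacadcbbdb')
  2 → (8, 'adbbacddacadcbbdb')
  3 → (18, 'adcbbdb')
  4 → (24, 'b')
  5 → (11, 'bacddacadcbbdb')
  6 → (10, 'bbacddacadcbbdb')
  7 → (5, 'bbcadbbacddacadcbbdb')
  8 → (21, 'bbdb')
  9 → (6, 'bcadbbacddacadcbbdb')
  10 → (22, 'bdb')
  11 → (0, 'bddddbbcadbbacddacadcbbdb')
  12 → (7, 'cadbbacddacadcbbdb')
  13 → (17, 'cadcbbdb')
  14 → (20, 'cbbdb')
  15 → (13, 'cddacadcbbdb')
  16 → (15, 'dacadcbbdb')
  17 → (23, 'db')
  18 → (9, 'dbbacddacadcbbdb')
  19 → (4, 'dbbcadbbacddacadcbbdb')
  20 → (19, 'dcbbdb')
  21 → (14, 'ddacadcbbdb')
  22 → (3, 'ddbbcadbbacddacadcbbdb')
  23 → (2, 'dddbbcadbbacddacadcbbdb')
  24 → (1, 'ddddbbcadbbacddacadcbbdb')

SA = [16, 12, 8, 18, 24, 11, 10, 5, 21, 6, 22, 0, 7, 17, 20, 13, 15, 23, 9, 4, 19, 14, 3, 2, 1]
[i] adj suffixes → lcp
  [1] 16/12 → 2 ('ac')
  [2] 12/8 → 1 ('a')
  [3] 8/18 → 2 ('ad')
  [4] 18/24 → 0 ('')
  [5] 24/11 → 1 ('b')
  [6] 11/10 → 1 ('b')
  [7] 10/5 → 2 ('bb')
  [8] 5/21 → 2 ('bb')
  [9] 21/6 → 1 ('b')
  [10] 6/22 → 1 ('b')
  [11] 22/0 → 2 ('bd')
  [12] 0/7 → 0 ('')
  [13] 7/17 → 3 ('cad')
  [14] 17/20 → 1 ('c')
  [15] 20/13 → 1 ('c')
  [16] 13/15 → 0 ('')
  [17] 15/23 → 1 ('d')
  [18] 23/9 → 2 ('db')
  [19] 9/4 → 3 ('dbb')
  [20] 4/19 → 1 ('d')
  [21] 19/14 → 1 ('d')
  [22] 14/3 → 2 ('dd')
  [23] 3/2 → 2 ('dd')
  [24] 2/1 → 3 ('ddd')

n(n+1)/2 = 25·26/2 = 325
Σ LCP = 0 + 2 + 1 + 2 + 0 + 1 + 1 + 2 + 2 + 1 + 1 + 2 + 0 + 3 + 1 + 1 + 0 + 1 + 2 + 3 + 1 + 1 + 2 + 2 + 3 = 35
distinct = 325 − 35 = 290

290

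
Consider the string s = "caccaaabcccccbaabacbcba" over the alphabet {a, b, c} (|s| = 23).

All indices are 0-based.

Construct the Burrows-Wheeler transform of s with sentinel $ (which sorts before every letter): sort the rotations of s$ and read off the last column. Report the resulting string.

rank  rotation                  last
    0  $caccaaabcccccbaabacbcba  a
    1  a$caccaaabcccccbaabacbcb  b
    2  aaabcccccbaabacbcba$cacc  c
    3  aabacbcba$caccaaabcccccb  b
    4  aabcccccbaabacbcba$cacca  a
    5  abacbcba$caccaaabcccccba  a
    6  abcccccbaabacbcba$caccaa  a
    7  acbcba$caccaaabcccccbaab  b
    8  accaaabcccccbaabacbcba$c  c
    9  ba$caccaaabcccccbaabacbc  c
   10  baabacbcba$caccaaabccccc  c
   11  bacbcba$caccaaabcccccbaa  a
   12  bcba$caccaaabcccccbaabac  c
   13  bcccccbaabacbcba$caccaaa  a
   14  caaabcccccbaabacbcba$cac  c
   15  caccaaabcccccbaabacbcba$  $
   16  cba$caccaaabcccccbaabacb  b
   17  cbaabacbcba$caccaaabcccc  c
   18  cbcba$caccaaabcccccbaaba  a
   19  ccaaabcccccbaabacbcba$ca  a
   20  ccbaabacbcba$caccaaabccc  c
   21  cccbaabacbcba$caccaaabcc  c
   22  ccccbaabacbcba$caccaaabc  c
   23  cccccbaabacbcba$caccaaab  b

abcbaaabcccacac$bcaacccb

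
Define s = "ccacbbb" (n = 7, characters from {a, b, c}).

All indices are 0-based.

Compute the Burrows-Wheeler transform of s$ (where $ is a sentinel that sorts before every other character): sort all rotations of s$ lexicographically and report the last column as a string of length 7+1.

rank  rotation  last
    0  $ccacbbb  b
    1  acbbb$cc  c
    2  b$ccacbb  b
    3  bb$ccacb  b
    4  bbb$ccac  c
    5  cacbbb$c  c
    6  cbbb$cca  a
    7  ccacbbb$  $

bcbbcca$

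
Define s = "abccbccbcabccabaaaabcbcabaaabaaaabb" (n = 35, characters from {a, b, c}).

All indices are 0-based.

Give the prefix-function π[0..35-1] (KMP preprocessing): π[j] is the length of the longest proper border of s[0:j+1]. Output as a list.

π[0] = 0
j=1 s[j]='b': π[1]=0 (border '')
j=2 s[j]='c': π[2]=0 (border '')
j=3 s[j]='c': π[3]=0 (border '')
j=4 s[j]='b': π[4]=0 (border '')
j=5 s[j]='c': π[5]=0 (border '')
j=6 s[j]='c': π[6]=0 (border '')
j=7 s[j]='b': π[7]=0 (border '')
j=8 s[j]='c': π[8]=0 (border '')
j=9 s[j]='a': π[9]=1 (border 'a')
j=10 s[j]='b': π[10]=2 (border 'ab')
j=11 s[j]='c': π[11]=3 (border 'abc')
j=12 s[j]='c': π[12]=4 (border 'abcc')
j=13 s[j]='a': k: 4→0; π[13]=1 (border 'a')
j=14 s[j]='b': π[14]=2 (border 'ab')
j=15 s[j]='a': k: 2→0; π[15]=1 (border 'a')
j=16 s[j]='a': k: 1→0; π[16]=1 (border 'a')
j=17 s[j]='a': k: 1→0; π[17]=1 (border 'a')
j=18 s[j]='a': k: 1→0; π[18]=1 (border 'a')
j=19 s[j]='b': π[19]=2 (border 'ab')
j=20 s[j]='c': π[20]=3 (border 'abc')
j=21 s[j]='b': k: 3→0; π[21]=0 (border '')
j=22 s[j]='c': π[22]=0 (border '')
j=23 s[j]='a': π[23]=1 (border 'a')
j=24 s[j]='b': π[24]=2 (border 'ab')
j=25 s[j]='a': k: 2→0; π[25]=1 (border 'a')
j=26 s[j]='a': k: 1→0; π[26]=1 (border 'a')
j=27 s[j]='a': k: 1→0; π[27]=1 (border 'a')
j=28 s[j]='b': π[28]=2 (border 'ab')
j=29 s[j]='a': k: 2→0; π[29]=1 (border 'a')
j=30 s[j]='a': k: 1→0; π[30]=1 (border 'a')
j=31 s[j]='a': k: 1→0; π[31]=1 (border 'a')
j=32 s[j]='a': k: 1→0; π[32]=1 (border 'a')
j=33 s[j]='b': π[33]=2 (border 'ab')
j=34 s[j]='b': k: 2→0; π[34]=0 (border '')

[0, 0, 0, 0, 0, 0, 0, 0, 0, 1, 2, 3, 4, 1, 2, 1, 1, 1, 1, 2, 3, 0, 0, 1, 2, 1, 1, 1, 2, 1, 1, 1, 1, 2, 0]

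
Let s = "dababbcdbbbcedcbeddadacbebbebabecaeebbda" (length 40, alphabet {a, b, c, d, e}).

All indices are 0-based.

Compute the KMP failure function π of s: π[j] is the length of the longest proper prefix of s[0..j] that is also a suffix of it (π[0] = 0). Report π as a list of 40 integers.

[0, 0, 0, 0, 0, 0, 0, 1, 0, 0, 0, 0, 0, 1, 0, 0, 0, 1, 1, 2, 1, 2, 0, 0, 0, 0, 0, 0, 0, 0, 0, 0, 0, 0, 0, 0, 0, 0, 1, 2]

π[0] = 0
j=1 s[j]='a': π[1]=0 (border '')
j=2 s[j]='b': π[2]=0 (border '')
j=3 s[j]='a': π[3]=0 (border '')
j=4 s[j]='b': π[4]=0 (border '')
j=5 s[j]='b': π[5]=0 (border '')
j=6 s[j]='c': π[6]=0 (border '')
j=7 s[j]='d': π[7]=1 (border 'd')
j=8 s[j]='b': k: 1→0; π[8]=0 (border '')
j=9 s[j]='b': π[9]=0 (border '')
j=10 s[j]='b': π[10]=0 (border '')
j=11 s[j]='c': π[11]=0 (border '')
j=12 s[j]='e': π[12]=0 (border '')
j=13 s[j]='d': π[13]=1 (border 'd')
j=14 s[j]='c': k: 1→0; π[14]=0 (border '')
j=15 s[j]='b': π[15]=0 (border '')
j=16 s[j]='e': π[16]=0 (border '')
j=17 s[j]='d': π[17]=1 (border 'd')
j=18 s[j]='d': k: 1→0; π[18]=1 (border 'd')
j=19 s[j]='a': π[19]=2 (border 'da')
j=20 s[j]='d': k: 2→0; π[20]=1 (border 'd')
j=21 s[j]='a': π[21]=2 (border 'da')
j=22 s[j]='c': k: 2→0; π[22]=0 (border '')
j=23 s[j]='b': π[23]=0 (border '')
j=24 s[j]='e': π[24]=0 (border '')
j=25 s[j]='b': π[25]=0 (border '')
j=26 s[j]='b': π[26]=0 (border '')
j=27 s[j]='e': π[27]=0 (border '')
j=28 s[j]='b': π[28]=0 (border '')
j=29 s[j]='a': π[29]=0 (border '')
j=30 s[j]='b': π[30]=0 (border '')
j=31 s[j]='e': π[31]=0 (border '')
j=32 s[j]='c': π[32]=0 (border '')
j=33 s[j]='a': π[33]=0 (border '')
j=34 s[j]='e': π[34]=0 (border '')
j=35 s[j]='e': π[35]=0 (border '')
j=36 s[j]='b': π[36]=0 (border '')
j=37 s[j]='b': π[37]=0 (border '')
j=38 s[j]='d': π[38]=1 (border 'd')
j=39 s[j]='a': π[39]=2 (border 'da')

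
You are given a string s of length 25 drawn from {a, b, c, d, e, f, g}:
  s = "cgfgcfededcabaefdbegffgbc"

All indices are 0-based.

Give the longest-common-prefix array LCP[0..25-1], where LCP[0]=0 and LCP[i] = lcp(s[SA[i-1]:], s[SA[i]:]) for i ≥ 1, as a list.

[0, 1, 0, 1, 1, 0, 1, 1, 1, 0, 1, 1, 0, 2, 1, 1, 0, 1, 1, 1, 2, 0, 1, 1, 2]

rank | idx | suffix
   0 |  11 | abaefdbegffgbc
   1 |  13 | aefdbegffgbc
   2 |  12 | baefdbegffgbc
   3 |  23 | bc
   4 |  17 | begffgbc
   5 |  24 | c
   6 |  10 | cabaefdbegffgbc
   7 |   4 | cfededcabaefdbegffgbc
   8 |   0 | cgfgcfededcabaefdbegffgbc
   9 |  16 | dbegffgbc
  10 |   9 | dcabaefdbegffgbc
  11 |   7 | dedcabaefdbegffgbc
  12 |   8 | edcabaefdbegffgbc
  13 |   6 | ededcabaefdbegffgbc
  14 |  14 | efdbegffgbc
  15 |  18 | egffgbc
  16 |  15 | fdbegffgbc
  17 |   5 | fededcabaefdbegffgbc
  18 |  20 | ffgbc
  19 |  21 | fgbc
  20 |   2 | fgcfededcabaefdbegffgbc
  21 |  22 | gbc
  22 |   3 | gcfededcabaefdbegffgbc
  23 |  19 | gffgbc
  24 |   1 | gfgcfededcabaefdbegffgbc

SA = [11, 13, 12, 23, 17, 24, 10, 4, 0, 16, 9, 7, 8, 6, 14, 18, 15, 5, 20, 21, 2, 22, 3, 19, 1]
[i] adj suffixes → lcp
  [1] 11/13 → 1 ('a')
  [2] 13/12 → 0 ('')
  [3] 12/23 → 1 ('b')
  [4] 23/17 → 1 ('b')
  [5] 17/24 → 0 ('')
  [6] 24/10 → 1 ('c')
  [7] 10/4 → 1 ('c')
  [8] 4/0 → 1 ('c')
  [9] 0/16 → 0 ('')
  [10] 16/9 → 1 ('d')
  [11] 9/7 → 1 ('d')
  [12] 7/8 → 0 ('')
  [13] 8/6 → 2 ('ed')
  [14] 6/14 → 1 ('e')
  [15] 14/18 → 1 ('e')
  [16] 18/15 → 0 ('')
  [17] 15/5 → 1 ('f')
  [18] 5/20 → 1 ('f')
  [19] 20/21 → 1 ('f')
  [20] 21/2 → 2 ('fg')
  [21] 2/22 → 0 ('')
  [22] 22/3 → 1 ('g')
  [23] 3/19 → 1 ('g')
  [24] 19/1 → 2 ('gf')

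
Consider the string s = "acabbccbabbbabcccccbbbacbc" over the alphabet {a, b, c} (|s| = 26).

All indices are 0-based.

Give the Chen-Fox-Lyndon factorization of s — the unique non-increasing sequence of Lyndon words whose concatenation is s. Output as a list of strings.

emit factor 1: 'ac' (i=0, period=2)
emit factor 2: 'abbccb' (i=2, period=6)
emit factor 3: 'abbbabcccccbbbacbc' (i=8, period=18)

["ac", "abbccb", "abbbabcccccbbbacbc"]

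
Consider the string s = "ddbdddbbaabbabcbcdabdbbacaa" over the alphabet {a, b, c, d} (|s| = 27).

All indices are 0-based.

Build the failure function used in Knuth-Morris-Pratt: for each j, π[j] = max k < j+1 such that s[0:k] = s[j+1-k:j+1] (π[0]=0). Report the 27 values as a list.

[0, 1, 0, 1, 2, 2, 3, 0, 0, 0, 0, 0, 0, 0, 0, 0, 0, 1, 0, 0, 1, 0, 0, 0, 0, 0, 0]

π[0] = 0
j=1 s[j]='d': π[1]=1 (border 'd')
j=2 s[j]='b': k: 1→0; π[2]=0 (border '')
j=3 s[j]='d': π[3]=1 (border 'd')
j=4 s[j]='d': π[4]=2 (border 'dd')
j=5 s[j]='d': k: 2→1; π[5]=2 (border 'dd')
j=6 s[j]='b': π[6]=3 (border 'ddb')
j=7 s[j]='b': k: 3→0; π[7]=0 (border '')
j=8 s[j]='a': π[8]=0 (border '')
j=9 s[j]='a': π[9]=0 (border '')
j=10 s[j]='b': π[10]=0 (border '')
j=11 s[j]='b': π[11]=0 (border '')
j=12 s[j]='a': π[12]=0 (border '')
j=13 s[j]='b': π[13]=0 (border '')
j=14 s[j]='c': π[14]=0 (border '')
j=15 s[j]='b': π[15]=0 (border '')
j=16 s[j]='c': π[16]=0 (border '')
j=17 s[j]='d': π[17]=1 (border 'd')
j=18 s[j]='a': k: 1→0; π[18]=0 (border '')
j=19 s[j]='b': π[19]=0 (border '')
j=20 s[j]='d': π[20]=1 (border 'd')
j=21 s[j]='b': k: 1→0; π[21]=0 (border '')
j=22 s[j]='b': π[22]=0 (border '')
j=23 s[j]='a': π[23]=0 (border '')
j=24 s[j]='c': π[24]=0 (border '')
j=25 s[j]='a': π[25]=0 (border '')
j=26 s[j]='a': π[26]=0 (border '')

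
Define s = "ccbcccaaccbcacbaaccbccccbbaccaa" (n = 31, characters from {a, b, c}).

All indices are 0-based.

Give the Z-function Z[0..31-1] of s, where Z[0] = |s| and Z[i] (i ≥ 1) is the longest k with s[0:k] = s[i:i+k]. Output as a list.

[31, 1, 0, 2, 2, 1, 0, 0, 4, 1, 0, 1, 0, 1, 0, 0, 0, 6, 1, 0, 2, 2, 3, 1, 0, 0, 0, 2, 1, 0, 0]

Z[0]=31
i=1: fresh scan; Z[1]=1 grow→box=[1,2)
i=2: fresh scan; Z[2]=0
i=3: fresh scan; Z[3]=2 grow→box=[3,5)
i=4: min(r-i=1, Z[1]=1)=1; Z[4]=2 grow→box=[4,6)
i=5: min(r-i=1, Z[1]=1)=1; Z[5]=1
i=6: fresh scan; Z[6]=0
i=7: fresh scan; Z[7]=0
i=8: fresh scan; Z[8]=4 grow→box=[8,12)
i=9: min(r-i=3, Z[1]=1)=1; Z[9]=1
i=10: min(r-i=2, Z[2]=0)=0; Z[10]=0
i=11: min(r-i=1, Z[3]=2)=1; Z[11]=1
i=12: fresh scan; Z[12]=0
i=13: fresh scan; Z[13]=1 grow→box=[13,14)
i=14: fresh scan; Z[14]=0
i=15: fresh scan; Z[15]=0
i=16: fresh scan; Z[16]=0
i=17: fresh scan; Z[17]=6 grow→box=[17,23)
i=18: min(r-i=5, Z[1]=1)=1; Z[18]=1
i=19: min(r-i=4, Z[2]=0)=0; Z[19]=0
i=20: min(r-i=3, Z[3]=2)=2; Z[20]=2
i=21: min(r-i=2, Z[4]=2)=2; Z[21]=2
i=22: min(r-i=1, Z[5]=1)=1; Z[22]=3 grow→box=[22,25)
i=23: min(r-i=2, Z[1]=1)=1; Z[23]=1
i=24: min(r-i=1, Z[2]=0)=0; Z[24]=0
i=25: fresh scan; Z[25]=0
i=26: fresh scan; Z[26]=0
i=27: fresh scan; Z[27]=2 grow→box=[27,29)
i=28: min(r-i=1, Z[1]=1)=1; Z[28]=1
i=29: fresh scan; Z[29]=0
i=30: fresh scan; Z[30]=0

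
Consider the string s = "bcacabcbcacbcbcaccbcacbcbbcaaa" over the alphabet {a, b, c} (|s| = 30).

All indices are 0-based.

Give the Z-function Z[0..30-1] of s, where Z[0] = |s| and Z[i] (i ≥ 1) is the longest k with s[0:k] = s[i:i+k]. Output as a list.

[30, 0, 0, 0, 0, 2, 0, 4, 0, 0, 0, 2, 0, 4, 0, 0, 0, 0, 4, 0, 0, 0, 2, 0, 1, 3, 0, 0, 0, 0]

Z[0]=30
i=1: outside box; Z[1]=0
i=2: outside box; Z[2]=0
i=3: outside box; Z[3]=0
i=4: outside box; Z[4]=0
i=5: outside box; Z[5]=2 grow→box=[5,7)
i=6: min(r-i=1, Z[1]=0)=0; Z[6]=0
i=7: outside box; Z[7]=4 grow→box=[7,11)
i=8: min(r-i=3, Z[1]=0)=0; Z[8]=0
i=9: min(r-i=2, Z[2]=0)=0; Z[9]=0
i=10: min(r-i=1, Z[3]=0)=0; Z[10]=0
i=11: outside box; Z[11]=2 grow→box=[11,13)
i=12: min(r-i=1, Z[1]=0)=0; Z[12]=0
i=13: outside box; Z[13]=4 grow→box=[13,17)
i=14: min(r-i=3, Z[1]=0)=0; Z[14]=0
i=15: min(r-i=2, Z[2]=0)=0; Z[15]=0
i=16: min(r-i=1, Z[3]=0)=0; Z[16]=0
i=17: outside box; Z[17]=0
i=18: outside box; Z[18]=4 grow→box=[18,22)
i=19: min(r-i=3, Z[1]=0)=0; Z[19]=0
i=20: min(r-i=2, Z[2]=0)=0; Z[20]=0
i=21: min(r-i=1, Z[3]=0)=0; Z[21]=0
i=22: outside box; Z[22]=2 grow→box=[22,24)
i=23: min(r-i=1, Z[1]=0)=0; Z[23]=0
i=24: outside box; Z[24]=1 grow→box=[24,25)
i=25: outside box; Z[25]=3 grow→box=[25,28)
i=26: min(r-i=2, Z[1]=0)=0; Z[26]=0
i=27: min(r-i=1, Z[2]=0)=0; Z[27]=0
i=28: outside box; Z[28]=0
i=29: outside box; Z[29]=0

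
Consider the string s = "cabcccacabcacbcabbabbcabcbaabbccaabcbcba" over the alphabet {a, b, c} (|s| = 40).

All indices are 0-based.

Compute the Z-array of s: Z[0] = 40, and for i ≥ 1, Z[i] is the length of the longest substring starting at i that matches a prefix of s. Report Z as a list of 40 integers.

Z[0]=40
i=1: outside box; Z[1]=0
i=2: outside box; Z[2]=0
i=3: outside box; Z[3]=1 extend→box=[3,4)
i=4: outside box; Z[4]=1 extend→box=[4,5)
i=5: outside box; Z[5]=2 extend→box=[5,7)
i=6: min(r-i=1, Z[1]=0)=0; Z[6]=0
i=7: outside box; Z[7]=4 extend→box=[7,11)
i=8: min(r-i=3, Z[1]=0)=0; Z[8]=0
i=9: min(r-i=2, Z[2]=0)=0; Z[9]=0
i=10: min(r-i=1, Z[3]=1)=1; Z[10]=2 extend→box=[10,12)
i=11: min(r-i=1, Z[1]=0)=0; Z[11]=0
i=12: outside box; Z[12]=1 extend→box=[12,13)
i=13: outside box; Z[13]=0
i=14: outside box; Z[14]=3 extend→box=[14,17)
i=15: min(r-i=2, Z[1]=0)=0; Z[15]=0
i=16: min(r-i=1, Z[2]=0)=0; Z[16]=0
i=17: outside box; Z[17]=0
i=18: outside box; Z[18]=0
i=19: outside box; Z[19]=0
i=20: outside box; Z[20]=0
i=21: outside box; Z[21]=4 extend→box=[21,25)
i=22: min(r-i=3, Z[1]=0)=0; Z[22]=0
i=23: min(r-i=2, Z[2]=0)=0; Z[23]=0
i=24: min(r-i=1, Z[3]=1)=1; Z[24]=1
i=25: outside box; Z[25]=0
i=26: outside box; Z[26]=0
i=27: outside box; Z[27]=0
i=28: outside box; Z[28]=0
i=29: outside box; Z[29]=0
i=30: outside box; Z[30]=1 extend→box=[30,31)
i=31: outside box; Z[31]=2 extend→box=[31,33)
i=32: min(r-i=1, Z[1]=0)=0; Z[32]=0
i=33: outside box; Z[33]=0
i=34: outside box; Z[34]=0
i=35: outside box; Z[35]=1 extend→box=[35,36)
i=36: outside box; Z[36]=0
i=37: outside box; Z[37]=1 extend→box=[37,38)
i=38: outside box; Z[38]=0
i=39: outside box; Z[39]=0

[40, 0, 0, 1, 1, 2, 0, 4, 0, 0, 2, 0, 1, 0, 3, 0, 0, 0, 0, 0, 0, 4, 0, 0, 1, 0, 0, 0, 0, 0, 1, 2, 0, 0, 0, 1, 0, 1, 0, 0]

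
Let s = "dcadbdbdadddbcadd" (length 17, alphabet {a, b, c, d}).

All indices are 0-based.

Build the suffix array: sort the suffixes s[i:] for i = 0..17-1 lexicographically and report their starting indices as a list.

rank→(start, suffix):
  0 → (2, 'adbdbdadddbcadd')
  1 → (14, 'add')
  2 → (8, 'adddbcadd')
  3 → (12, 'bcadd')
  4 → (6, 'bdadddbcadd')
  5 → (4, 'bdbdadddbcadd')
  6 → (1, 'cadbdbdadddbcadd')
  7 → (13, 'cadd')
  8 → (16, 'd')
  9 → (7, 'dadddbcadd')
  10 → (11, 'dbcadd')
  11 → (5, 'dbdadddbcadd')
  12 → (3, 'dbdbdadddbcadd')
  13 → (0, 'dcadbdbdadddbcadd')
  14 → (15, 'dd')
  15 → (10, 'ddbcadd')
  16 → (9, 'dddbcadd')

[2, 14, 8, 12, 6, 4, 1, 13, 16, 7, 11, 5, 3, 0, 15, 10, 9]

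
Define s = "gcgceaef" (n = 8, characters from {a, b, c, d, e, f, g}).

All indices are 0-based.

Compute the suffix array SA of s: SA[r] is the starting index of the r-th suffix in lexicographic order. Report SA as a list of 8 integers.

rank→(start, suffix):
  0 → (5, 'aef')
  1 → (3, 'ceaef')
  2 → (1, 'cgceaef')
  3 → (4, 'eaef')
  4 → (6, 'ef')
  5 → (7, 'f')
  6 → (2, 'gceaef')
  7 → (0, 'gcgceaef')

[5, 3, 1, 4, 6, 7, 2, 0]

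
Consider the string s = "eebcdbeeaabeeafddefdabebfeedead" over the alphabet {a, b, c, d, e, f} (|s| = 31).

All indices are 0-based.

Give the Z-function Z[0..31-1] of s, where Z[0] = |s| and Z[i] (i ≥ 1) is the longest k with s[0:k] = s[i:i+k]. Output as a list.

[31, 1, 0, 0, 0, 0, 2, 1, 0, 0, 0, 2, 1, 0, 0, 0, 0, 1, 0, 0, 0, 0, 1, 0, 0, 2, 1, 0, 1, 0, 0]

Z[0]=31
i=1: outside box; Z[1]=1 grow→box=[1,2)
i=2: outside box; Z[2]=0
i=3: outside box; Z[3]=0
i=4: outside box; Z[4]=0
i=5: outside box; Z[5]=0
i=6: outside box; Z[6]=2 grow→box=[6,8)
i=7: min(r-i=1, Z[1]=1)=1; Z[7]=1
i=8: outside box; Z[8]=0
i=9: outside box; Z[9]=0
i=10: outside box; Z[10]=0
i=11: outside box; Z[11]=2 grow→box=[11,13)
i=12: min(r-i=1, Z[1]=1)=1; Z[12]=1
i=13: outside box; Z[13]=0
i=14: outside box; Z[14]=0
i=15: outside box; Z[15]=0
i=16: outside box; Z[16]=0
i=17: outside box; Z[17]=1 grow→box=[17,18)
i=18: outside box; Z[18]=0
i=19: outside box; Z[19]=0
i=20: outside box; Z[20]=0
i=21: outside box; Z[21]=0
i=22: outside box; Z[22]=1 grow→box=[22,23)
i=23: outside box; Z[23]=0
i=24: outside box; Z[24]=0
i=25: outside box; Z[25]=2 grow→box=[25,27)
i=26: min(r-i=1, Z[1]=1)=1; Z[26]=1
i=27: outside box; Z[27]=0
i=28: outside box; Z[28]=1 grow→box=[28,29)
i=29: outside box; Z[29]=0
i=30: outside box; Z[30]=0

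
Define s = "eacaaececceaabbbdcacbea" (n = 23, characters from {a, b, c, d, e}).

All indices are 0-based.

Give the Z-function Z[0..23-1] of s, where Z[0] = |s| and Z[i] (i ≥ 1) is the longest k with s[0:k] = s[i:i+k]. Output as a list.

[23, 0, 0, 0, 0, 1, 0, 1, 0, 0, 2, 0, 0, 0, 0, 0, 0, 0, 0, 0, 0, 2, 0]

Z[0]=23
i=1: i≥r, start 0; Z[1]=0
i=2: i≥r, start 0; Z[2]=0
i=3: i≥r, start 0; Z[3]=0
i=4: i≥r, start 0; Z[4]=0
i=5: i≥r, start 0; Z[5]=1 grow→box=[5,6)
i=6: i≥r, start 0; Z[6]=0
i=7: i≥r, start 0; Z[7]=1 grow→box=[7,8)
i=8: i≥r, start 0; Z[8]=0
i=9: i≥r, start 0; Z[9]=0
i=10: i≥r, start 0; Z[10]=2 grow→box=[10,12)
i=11: min(r-i=1, Z[1]=0)=0; Z[11]=0
i=12: i≥r, start 0; Z[12]=0
i=13: i≥r, start 0; Z[13]=0
i=14: i≥r, start 0; Z[14]=0
i=15: i≥r, start 0; Z[15]=0
i=16: i≥r, start 0; Z[16]=0
i=17: i≥r, start 0; Z[17]=0
i=18: i≥r, start 0; Z[18]=0
i=19: i≥r, start 0; Z[19]=0
i=20: i≥r, start 0; Z[20]=0
i=21: i≥r, start 0; Z[21]=2 grow→box=[21,23)
i=22: min(r-i=1, Z[1]=0)=0; Z[22]=0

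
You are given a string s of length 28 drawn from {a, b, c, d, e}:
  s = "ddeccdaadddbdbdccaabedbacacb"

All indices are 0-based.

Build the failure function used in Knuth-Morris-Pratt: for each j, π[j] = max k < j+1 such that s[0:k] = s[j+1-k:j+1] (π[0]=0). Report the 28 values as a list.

π[0] = 0
j=1 s[j]='d': π[1]=1 (border 'd')
j=2 s[j]='e': k: 1→0; π[2]=0 (border '')
j=3 s[j]='c': π[3]=0 (border '')
j=4 s[j]='c': π[4]=0 (border '')
j=5 s[j]='d': π[5]=1 (border 'd')
j=6 s[j]='a': k: 1→0; π[6]=0 (border '')
j=7 s[j]='a': π[7]=0 (border '')
j=8 s[j]='d': π[8]=1 (border 'd')
j=9 s[j]='d': π[9]=2 (border 'dd')
j=10 s[j]='d': k: 2→1; π[10]=2 (border 'dd')
j=11 s[j]='b': k: 2→1→0; π[11]=0 (border '')
j=12 s[j]='d': π[12]=1 (border 'd')
j=13 s[j]='b': k: 1→0; π[13]=0 (border '')
j=14 s[j]='d': π[14]=1 (border 'd')
j=15 s[j]='c': k: 1→0; π[15]=0 (border '')
j=16 s[j]='c': π[16]=0 (border '')
j=17 s[j]='a': π[17]=0 (border '')
j=18 s[j]='a': π[18]=0 (border '')
j=19 s[j]='b': π[19]=0 (border '')
j=20 s[j]='e': π[20]=0 (border '')
j=21 s[j]='d': π[21]=1 (border 'd')
j=22 s[j]='b': k: 1→0; π[22]=0 (border '')
j=23 s[j]='a': π[23]=0 (border '')
j=24 s[j]='c': π[24]=0 (border '')
j=25 s[j]='a': π[25]=0 (border '')
j=26 s[j]='c': π[26]=0 (border '')
j=27 s[j]='b': π[27]=0 (border '')

[0, 1, 0, 0, 0, 1, 0, 0, 1, 2, 2, 0, 1, 0, 1, 0, 0, 0, 0, 0, 0, 1, 0, 0, 0, 0, 0, 0]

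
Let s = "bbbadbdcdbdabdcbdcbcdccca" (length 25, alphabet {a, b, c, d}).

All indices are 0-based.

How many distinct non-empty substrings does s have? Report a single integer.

288

rank→(start, suffix):
  0 → (24, 'a')
  1 → (11, 'abdcbdcbcdccca')
  2 → (3, 'adbdcdbdabdcbdcbcdccca')
  3 → (2, 'badbdcdbdabdcbdcbcdccca')
  4 → (1, 'bbadbdcdbdabdcbdcbcdccca')
  5 → (0, 'bbbadbdcdbdabdcbdcbcdccca')
  6 → (18, 'bcdccca')
  7 → (9, 'bdabdcbdcbcdccca')
  8 → (15, 'bdcbcdccca')
  9 → (12, 'bdcbdcbcdccca')
  10 → (5, 'bdcdbdabdcbdcbcdccca')
  11 → (23, 'ca')
  12 → (17, 'cbcdccca')
  13 → (14, 'cbdcbcdccca')
  14 → (22, 'cca')
  15 → (21, 'ccca')
  16 → (7, 'cdbdabdcbdcbcdccca')
  17 → (19, 'cdccca')
  18 → (10, 'dabdcbdcbcdccca')
  19 → (8, 'dbdabdcbdcbcdccca')
  20 → (4, 'dbdcdbdabdcbdcbcdccca')
  21 → (16, 'dcbcdccca')
  22 → (13, 'dcbdcbcdccca')
  23 → (20, 'dccca')
  24 → (6, 'dcdbdabdcbdcbcdccca')

SA = [24, 11, 3, 2, 1, 0, 18, 9, 15, 12, 5, 23, 17, 14, 22, 21, 7, 19, 10, 8, 4, 16, 13, 20, 6]
i: (SA[i-1],SA[i]) lcp shared
  1: (24,11) 1 'a'
  2: (11,3) 1 'a'
  3: (3,2) 0 ''
  4: (2,1) 1 'b'
  5: (1,0) 2 'bb'
  6: (0,18) 1 'b'
  7: (18,9) 1 'b'
  8: (9,15) 2 'bd'
  9: (15,12) 4 'bdcb'
  10: (12,5) 3 'bdc'
  11: (5,23) 0 ''
  12: (23,17) 1 'c'
  13: (17,14) 2 'cb'
  14: (14,22) 1 'c'
  15: (22,21) 2 'cc'
  16: (21,7) 1 'c'
  17: (7,19) 2 'cd'
  18: (19,10) 0 ''
  19: (10,8) 1 'd'
  20: (8,4) 3 'dbd'
  21: (4,16) 1 'd'
  22: (16,13) 3 'dcb'
  23: (13,20) 2 'dc'
  24: (20,6) 2 'dc'

n(n+1)/2 = 25·26/2 = 325
Σ LCP = 0 + 1 + 1 + 0 + 1 + 2 + 1 + 1 + 2 + 4 + 3 + 0 + 1 + 2 + 1 + 2 + 1 + 2 + 0 + 1 + 3 + 1 + 3 + 2 + 2 = 37
distinct = 325 − 37 = 288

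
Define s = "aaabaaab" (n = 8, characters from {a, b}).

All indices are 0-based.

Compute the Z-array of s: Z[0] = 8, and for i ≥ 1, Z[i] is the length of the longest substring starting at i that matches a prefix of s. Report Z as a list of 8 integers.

Z[0]=8
i=1: fresh scan; Z[1]=2 grow→box=[1,3)
i=2: min(r-i=1, Z[1]=2)=1; Z[2]=1
i=3: fresh scan; Z[3]=0
i=4: fresh scan; Z[4]=4 grow→box=[4,8)
i=5: min(r-i=3, Z[1]=2)=2; Z[5]=2
i=6: min(r-i=2, Z[2]=1)=1; Z[6]=1
i=7: min(r-i=1, Z[3]=0)=0; Z[7]=0

[8, 2, 1, 0, 4, 2, 1, 0]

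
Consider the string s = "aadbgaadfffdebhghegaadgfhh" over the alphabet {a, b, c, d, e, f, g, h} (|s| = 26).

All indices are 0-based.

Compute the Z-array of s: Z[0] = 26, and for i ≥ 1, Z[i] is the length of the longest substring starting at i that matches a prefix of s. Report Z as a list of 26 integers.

[26, 1, 0, 0, 0, 3, 1, 0, 0, 0, 0, 0, 0, 0, 0, 0, 0, 0, 0, 3, 1, 0, 0, 0, 0, 0]

Z[0]=26
i=1: outside box; Z[1]=1 grow→box=[1,2)
i=2: outside box; Z[2]=0
i=3: outside box; Z[3]=0
i=4: outside box; Z[4]=0
i=5: outside box; Z[5]=3 grow→box=[5,8)
i=6: min(r-i=2, Z[1]=1)=1; Z[6]=1
i=7: min(r-i=1, Z[2]=0)=0; Z[7]=0
i=8: outside box; Z[8]=0
i=9: outside box; Z[9]=0
i=10: outside box; Z[10]=0
i=11: outside box; Z[11]=0
i=12: outside box; Z[12]=0
i=13: outside box; Z[13]=0
i=14: outside box; Z[14]=0
i=15: outside box; Z[15]=0
i=16: outside box; Z[16]=0
i=17: outside box; Z[17]=0
i=18: outside box; Z[18]=0
i=19: outside box; Z[19]=3 grow→box=[19,22)
i=20: min(r-i=2, Z[1]=1)=1; Z[20]=1
i=21: min(r-i=1, Z[2]=0)=0; Z[21]=0
i=22: outside box; Z[22]=0
i=23: outside box; Z[23]=0
i=24: outside box; Z[24]=0
i=25: outside box; Z[25]=0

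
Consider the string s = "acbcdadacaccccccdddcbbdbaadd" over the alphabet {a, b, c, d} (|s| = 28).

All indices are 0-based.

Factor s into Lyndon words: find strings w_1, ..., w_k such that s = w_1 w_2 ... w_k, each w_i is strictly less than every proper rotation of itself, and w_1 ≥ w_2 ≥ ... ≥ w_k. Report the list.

["acbcdad", "acaccccccdddcbbdb", "aadd"]

emit factor 1: 'acbcdad' (i=0, period=7)
emit factor 2: 'acaccccccdddcbbdb' (i=7, period=17)
emit factor 3: 'aadd' (i=24, period=4)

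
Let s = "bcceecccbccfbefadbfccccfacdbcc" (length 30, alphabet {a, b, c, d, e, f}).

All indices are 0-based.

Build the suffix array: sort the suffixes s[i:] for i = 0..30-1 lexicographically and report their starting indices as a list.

rank | idx | suffix
   0 |  24 | acdbcc
   1 |  15 | adbfccccfacdbcc
   2 |  27 | bcc
   3 |   0 | bcceecccbccfbefadbfccccfacdbcc
   4 |   8 | bccfbefadbfccccfacdbcc
   5 |  12 | befadbfccccfacdbcc
   6 |  17 | bfccccfacdbcc
   7 |  29 | c
   8 |   7 | cbccfbefadbfccccfacdbcc
   9 |  28 | cc
  10 |   6 | ccbccfbefadbfccccfacdbcc
  11 |   5 | cccbccfbefadbfccccfacdbcc
  12 |  19 | ccccfacdbcc
  13 |  20 | cccfacdbcc
  14 |   1 | cceecccbccfbefadbfccccfacdbcc
  15 |  21 | ccfacdbcc
  16 |   9 | ccfbefadbfccccfacdbcc
  17 |  25 | cdbcc
  18 |   2 | ceecccbccfbefadbfccccfacdbcc
  19 |  22 | cfacdbcc
  20 |  10 | cfbefadbfccccfacdbcc
  21 |  26 | dbcc
  22 |  16 | dbfccccfacdbcc
  23 |   4 | ecccbccfbefadbfccccfacdbcc
  24 |   3 | eecccbccfbefadbfccccfacdbcc
  25 |  13 | efadbfccccfacdbcc
  26 |  23 | facdbcc
  27 |  14 | fadbfccccfacdbcc
  28 |  11 | fbefadbfccccfacdbcc
  29 |  18 | fccccfacdbcc

[24, 15, 27, 0, 8, 12, 17, 29, 7, 28, 6, 5, 19, 20, 1, 21, 9, 25, 2, 22, 10, 26, 16, 4, 3, 13, 23, 14, 11, 18]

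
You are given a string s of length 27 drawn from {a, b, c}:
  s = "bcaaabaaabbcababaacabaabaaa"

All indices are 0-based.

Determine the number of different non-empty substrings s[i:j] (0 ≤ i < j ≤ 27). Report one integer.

rank→(start, suffix):
  0 → (26, 'a')
  1 → (25, 'aa')
  2 → (24, 'aaa')
  3 → (2, 'aaabaaabbcababaacabaabaaa')
  4 → (6, 'aaabbcababaacabaabaaa')
  5 → (21, 'aabaaa')
  6 → (3, 'aabaaabbcababaacabaabaaa')
  7 → (7, 'aabbcababaacabaabaaa')
  8 → (16, 'aacabaabaaa')
  9 → (22, 'abaaa')
  10 → (4, 'abaaabbcababaacabaabaaa')
  11 → (19, 'abaabaaa')
  12 → (14, 'abaacabaabaaa')
  13 → (12, 'ababaacabaabaaa')
  14 → (8, 'abbcababaacabaabaaa')
  15 → (17, 'acabaabaaa')
  16 → (23, 'baaa')
  17 → (5, 'baaabbcababaacabaabaaa')
  18 → (20, 'baabaaa')
  19 → (15, 'baacabaabaaa')
  20 → (13, 'babaacabaabaaa')
  21 → (9, 'bbcababaacabaabaaa')
  22 → (0, 'bcaaabaaabbcababaacabaabaaa')
  23 → (10, 'bcababaacabaabaaa')
  24 → (1, 'caaabaaabbcababaacabaabaaa')
  25 → (18, 'cabaabaaa')
  26 → (11, 'cababaacabaabaaa')

SA = [26, 25, 24, 2, 6, 21, 3, 7, 16, 22, 4, 19, 14, 12, 8, 17, 23, 5, 20, 15, 13, 9, 0, 10, 1, 18, 11]
i: (SA[i-1],SA[i]) lcp shared
  1: (26,25) 1 'a'
  2: (25,24) 2 'aa'
  3: (24,2) 3 'aaa'
  4: (2,6) 4 'aaab'
  5: (6,21) 2 'aa'
  6: (21,3) 6 'aabaaa'
  7: (3,7) 3 'aab'
  8: (7,16) 2 'aa'
  9: (16,22) 1 'a'
  10: (22,4) 5 'abaaa'
  11: (4,19) 4 'abaa'
  12: (19,14) 4 'abaa'
  13: (14,12) 3 'aba'
  14: (12,8) 2 'ab'
  15: (8,17) 1 'a'
  16: (17,23) 0 ''
  17: (23,5) 4 'baaa'
  18: (5,20) 3 'baa'
  19: (20,15) 3 'baa'
  20: (15,13) 2 'ba'
  21: (13,9) 1 'b'
  22: (9,0) 1 'b'
  23: (0,10) 3 'bca'
  24: (10,1) 0 ''
  25: (1,18) 2 'ca'
  26: (18,11) 4 'caba'

n(n+1)/2 = 27·28/2 = 378
Σ LCP = 0 + 1 + 2 + 3 + 4 + 2 + 6 + 3 + 2 + 1 + 5 + 4 + 4 + 3 + 2 + 1 + 0 + 4 + 3 + 3 + 2 + 1 + 1 + 3 + 0 + 2 + 4 = 66
distinct = 378 − 66 = 312

312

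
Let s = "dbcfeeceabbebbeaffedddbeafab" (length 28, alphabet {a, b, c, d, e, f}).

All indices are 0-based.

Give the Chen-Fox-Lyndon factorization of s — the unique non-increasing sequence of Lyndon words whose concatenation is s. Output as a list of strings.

emit factor 1: 'd' (i=0, period=1)
emit factor 2: 'bcfeece' (i=1, period=7)
emit factor 3: 'abbebbeaffedddbeaf' (i=8, period=18)
emit factor 4: 'ab' (i=26, period=2)

["d", "bcfeece", "abbebbeaffedddbeaf", "ab"]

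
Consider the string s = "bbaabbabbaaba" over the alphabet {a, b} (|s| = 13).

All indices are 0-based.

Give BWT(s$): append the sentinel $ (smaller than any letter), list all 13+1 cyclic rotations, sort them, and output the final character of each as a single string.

rank  rotation        last
    0  $bbaabbabbaaba  a
    1  a$bbaabbabbaab  b
    2  aaba$bbaabbabb  b
    3  aabbabbaaba$bb  b
    4  aba$bbaabbabba  a
    5  abbaaba$bbaabb  b
    6  abbabbaaba$bba  a
    7  ba$bbaabbabbaa  a
    8  baaba$bbaabbab  b
    9  baabbabbaaba$b  b
   10  babbaaba$bbaab  b
   11  bbaaba$bbaabba  a
   12  bbaabbabbaaba$  $
   13  bbabbaaba$bbaa  a

abbbabaabbba$a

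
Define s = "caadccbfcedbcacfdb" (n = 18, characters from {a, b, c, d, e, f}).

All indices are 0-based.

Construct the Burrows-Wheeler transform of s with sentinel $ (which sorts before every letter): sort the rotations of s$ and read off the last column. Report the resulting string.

rank  rotation             last
    0  $caadccbfcedbcacfdb  b
    1  aadccbfcedbcacfdb$c  c
    2  acfdb$caadccbfcedbc  c
    3  adccbfcedbcacfdb$ca  a
    4  b$caadccbfcedbcacfd  d
    5  bcacfdb$caadccbfced  d
    6  bfcedbcacfdb$caadcc  c
    7  caadccbfcedbcacfdb$  $
    8  cacfdb$caadccbfcedb  b
    9  cbfcedbcacfdb$caadc  c
   10  ccbfcedbcacfdb$caad  d
   11  cedbcacfdb$caadccbf  f
   12  cfdb$caadccbfcedbca  a
   13  db$caadccbfcedbcacf  f
   14  dbcacfdb$caadccbfce  e
   15  dccbfcedbcacfdb$caa  a
   16  edbcacfdb$caadccbfc  c
   17  fcedbcacfdb$caadccb  b
   18  fdb$caadccbfcedbcac  c

bccaddc$bcdfafeacbc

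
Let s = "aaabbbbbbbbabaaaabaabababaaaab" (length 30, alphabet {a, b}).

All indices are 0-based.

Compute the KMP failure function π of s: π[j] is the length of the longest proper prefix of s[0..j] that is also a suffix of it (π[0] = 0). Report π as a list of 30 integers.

[0, 1, 2, 0, 0, 0, 0, 0, 0, 0, 0, 1, 0, 1, 2, 3, 3, 4, 1, 2, 0, 1, 0, 1, 0, 1, 2, 3, 3, 4]

π[0] = 0
j=1 s[j]='a': π[1]=1 (border 'a')
j=2 s[j]='a': π[2]=2 (border 'aa')
j=3 s[j]='b': k: 2→1→0; π[3]=0 (border '')
j=4 s[j]='b': π[4]=0 (border '')
j=5 s[j]='b': π[5]=0 (border '')
j=6 s[j]='b': π[6]=0 (border '')
j=7 s[j]='b': π[7]=0 (border '')
j=8 s[j]='b': π[8]=0 (border '')
j=9 s[j]='b': π[9]=0 (border '')
j=10 s[j]='b': π[10]=0 (border '')
j=11 s[j]='a': π[11]=1 (border 'a')
j=12 s[j]='b': k: 1→0; π[12]=0 (border '')
j=13 s[j]='a': π[13]=1 (border 'a')
j=14 s[j]='a': π[14]=2 (border 'aa')
j=15 s[j]='a': π[15]=3 (border 'aaa')
j=16 s[j]='a': k: 3→2; π[16]=3 (border 'aaa')
j=17 s[j]='b': π[17]=4 (border 'aaab')
j=18 s[j]='a': k: 4→0; π[18]=1 (border 'a')
j=19 s[j]='a': π[19]=2 (border 'aa')
j=20 s[j]='b': k: 2→1→0; π[20]=0 (border '')
j=21 s[j]='a': π[21]=1 (border 'a')
j=22 s[j]='b': k: 1→0; π[22]=0 (border '')
j=23 s[j]='a': π[23]=1 (border 'a')
j=24 s[j]='b': k: 1→0; π[24]=0 (border '')
j=25 s[j]='a': π[25]=1 (border 'a')
j=26 s[j]='a': π[26]=2 (border 'aa')
j=27 s[j]='a': π[27]=3 (border 'aaa')
j=28 s[j]='a': k: 3→2; π[28]=3 (border 'aaa')
j=29 s[j]='b': π[29]=4 (border 'aaab')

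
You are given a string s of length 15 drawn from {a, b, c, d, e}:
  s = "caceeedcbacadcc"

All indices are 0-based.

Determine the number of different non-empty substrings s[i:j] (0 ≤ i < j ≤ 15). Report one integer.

106

sorted suffixes:
  #0 SA[0]=9  'acadcc'
  #1 SA[1]=1  'aceeedcbacadcc'
  #2 SA[2]=11  'adcc'
  #3 SA[3]=8  'bacadcc'
  #4 SA[4]=14  'c'
  #5 SA[5]=0  'caceeedcbacadcc'
  #6 SA[6]=10  'cadcc'
  #7 SA[7]=7  'cbacadcc'
  #8 SA[8]=13  'cc'
  #9 SA[9]=2  'ceeedcbacadcc'
  #10 SA[10]=6  'dcbacadcc'
  #11 SA[11]=12  'dcc'
  #12 SA[12]=5  'edcbacadcc'
  #13 SA[13]=4  'eedcbacadcc'
  #14 SA[14]=3  'eeedcbacadcc'

SA = [9, 1, 11, 8, 14, 0, 10, 7, 13, 2, 6, 12, 5, 4, 3]
rank  pair      lcp
   1  s[9:],s[1:]  2  'ac'
   2  s[1:],s[11:]  1  'a'
   3  s[11:],s[8:]  0  ''
   4  s[8:],s[14:]  0  ''
   5  s[14:],s[0:]  1  'c'
   6  s[0:],s[10:]  2  'ca'
   7  s[10:],s[7:]  1  'c'
   8  s[7:],s[13:]  1  'c'
   9  s[13:],s[2:]  1  'c'
  10  s[2:],s[6:]  0  ''
  11  s[6:],s[12:]  2  'dc'
  12  s[12:],s[5:]  0  ''
  13  s[5:],s[4:]  1  'e'
  14  s[4:],s[3:]  2  'ee'

n(n+1)/2 = 15·16/2 = 120
Σ LCP = 0 + 2 + 1 + 0 + 0 + 1 + 2 + 1 + 1 + 1 + 0 + 2 + 0 + 1 + 2 = 14
distinct = 120 − 14 = 106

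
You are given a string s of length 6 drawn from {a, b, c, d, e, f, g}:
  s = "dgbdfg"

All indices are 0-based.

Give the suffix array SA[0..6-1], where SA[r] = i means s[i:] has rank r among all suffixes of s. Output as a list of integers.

[2, 3, 0, 4, 5, 1]

rank | idx | suffix
   0 |   2 | bdfg
   1 |   3 | dfg
   2 |   0 | dgbdfg
   3 |   4 | fg
   4 |   5 | g
   5 |   1 | gbdfg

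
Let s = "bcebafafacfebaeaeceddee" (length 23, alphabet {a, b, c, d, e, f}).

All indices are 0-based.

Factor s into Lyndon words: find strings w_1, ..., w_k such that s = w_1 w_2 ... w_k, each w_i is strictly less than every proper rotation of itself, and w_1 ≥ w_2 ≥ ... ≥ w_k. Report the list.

emit factor 1: 'bce' (i=0, period=3)
emit factor 2: 'b' (i=3, period=1)
emit factor 3: 'af' (i=4, period=2)
emit factor 4: 'af' (i=6, period=2)
emit factor 5: 'acfebaeaeceddee' (i=8, period=15)

["bce", "b", "af", "af", "acfebaeaeceddee"]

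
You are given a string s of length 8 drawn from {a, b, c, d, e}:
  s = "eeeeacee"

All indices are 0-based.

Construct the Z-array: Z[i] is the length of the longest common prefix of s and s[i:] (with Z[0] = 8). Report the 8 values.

Z[0]=8
i=1: i≥r, start 0; Z[1]=3 grow→box=[1,4)
i=2: min(r-i=2, Z[1]=3)=2; Z[2]=2
i=3: min(r-i=1, Z[2]=2)=1; Z[3]=1
i=4: i≥r, start 0; Z[4]=0
i=5: i≥r, start 0; Z[5]=0
i=6: i≥r, start 0; Z[6]=2 grow→box=[6,8)
i=7: min(r-i=1, Z[1]=3)=1; Z[7]=1

[8, 3, 2, 1, 0, 0, 2, 1]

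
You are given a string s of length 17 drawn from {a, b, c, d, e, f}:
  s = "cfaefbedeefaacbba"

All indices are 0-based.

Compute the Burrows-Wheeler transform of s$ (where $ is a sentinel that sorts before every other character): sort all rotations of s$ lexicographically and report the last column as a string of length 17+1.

abfafbcfa$ebdeaece

rank  rotation            last
    0  $cfaefbedeefaacbba  a
    1  a$cfaefbedeefaacbb  b
    2  aacbba$cfaefbedeef  f
    3  acbba$cfaefbedeefa  a
    4  aefbedeefaacbba$cf  f
    5  ba$cfaefbedeefaacb  b
    6  bba$cfaefbedeefaac  c
    7  bedeefaacbba$cfaef  f
    8  cbba$cfaefbedeefaa  a
    9  cfaefbedeefaacbba$  $
   10  deefaacbba$cfaefbe  e
   11  edeefaacbba$cfaefb  b
   12  eefaacbba$cfaefbed  d
   13  efaacbba$cfaefbede  e
   14  efbedeefaacbba$cfa  a
   15  faacbba$cfaefbedee  e
   16  faefbedeefaacbba$c  c
   17  fbedeefaacbba$cfae  e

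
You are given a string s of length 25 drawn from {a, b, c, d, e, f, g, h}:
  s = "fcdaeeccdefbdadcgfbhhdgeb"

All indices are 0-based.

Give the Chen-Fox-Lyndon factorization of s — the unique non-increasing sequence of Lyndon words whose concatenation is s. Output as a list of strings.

["f", "cd", "aeeccdefbd", "adcgfbhhdgeb"]

emit factor 1: 'f' (i=0, period=1)
emit factor 2: 'cd' (i=1, period=2)
emit factor 3: 'aeeccdefbd' (i=3, period=10)
emit factor 4: 'adcgfbhhdgeb' (i=13, period=12)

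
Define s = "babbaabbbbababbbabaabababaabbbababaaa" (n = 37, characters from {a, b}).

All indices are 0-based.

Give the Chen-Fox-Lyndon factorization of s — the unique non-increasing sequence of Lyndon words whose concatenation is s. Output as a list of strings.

emit factor 1: 'b' (i=0, period=1)
emit factor 2: 'abb' (i=1, period=3)
emit factor 3: 'aabbbbababbbab' (i=4, period=14)
emit factor 4: 'aabababaabbbabab' (i=18, period=16)
emit factor 5: 'a' (i=34, period=1)
emit factor 6: 'a' (i=35, period=1)
emit factor 7: 'a' (i=36, period=1)

["b", "abb", "aabbbbababbbab", "aabababaabbbabab", "a", "a", "a"]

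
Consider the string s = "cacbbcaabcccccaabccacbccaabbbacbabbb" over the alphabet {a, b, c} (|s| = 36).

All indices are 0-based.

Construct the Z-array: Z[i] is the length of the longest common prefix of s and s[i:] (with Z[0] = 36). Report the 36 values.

Z[0]=36
i=1: outside box; Z[1]=0
i=2: outside box; Z[2]=1 grow→box=[2,3)
i=3: outside box; Z[3]=0
i=4: outside box; Z[4]=0
i=5: outside box; Z[5]=2 grow→box=[5,7)
i=6: min(r-i=1, Z[1]=0)=0; Z[6]=0
i=7: outside box; Z[7]=0
i=8: outside box; Z[8]=0
i=9: outside box; Z[9]=1 grow→box=[9,10)
i=10: outside box; Z[10]=1 grow→box=[10,11)
i=11: outside box; Z[11]=1 grow→box=[11,12)
i=12: outside box; Z[12]=1 grow→box=[12,13)
i=13: outside box; Z[13]=2 grow→box=[13,15)
i=14: min(r-i=1, Z[1]=0)=0; Z[14]=0
i=15: outside box; Z[15]=0
i=16: outside box; Z[16]=0
i=17: outside box; Z[17]=1 grow→box=[17,18)
i=18: outside box; Z[18]=4 grow→box=[18,22)
i=19: min(r-i=3, Z[1]=0)=0; Z[19]=0
i=20: min(r-i=2, Z[2]=1)=1; Z[20]=1
i=21: min(r-i=1, Z[3]=0)=0; Z[21]=0
i=22: outside box; Z[22]=1 grow→box=[22,23)
i=23: outside box; Z[23]=2 grow→box=[23,25)
i=24: min(r-i=1, Z[1]=0)=0; Z[24]=0
i=25: outside box; Z[25]=0
i=26: outside box; Z[26]=0
i=27: outside box; Z[27]=0
i=28: outside box; Z[28]=0
i=29: outside box; Z[29]=0
i=30: outside box; Z[30]=1 grow→box=[30,31)
i=31: outside box; Z[31]=0
i=32: outside box; Z[32]=0
i=33: outside box; Z[33]=0
i=34: outside box; Z[34]=0
i=35: outside box; Z[35]=0

[36, 0, 1, 0, 0, 2, 0, 0, 0, 1, 1, 1, 1, 2, 0, 0, 0, 1, 4, 0, 1, 0, 1, 2, 0, 0, 0, 0, 0, 0, 1, 0, 0, 0, 0, 0]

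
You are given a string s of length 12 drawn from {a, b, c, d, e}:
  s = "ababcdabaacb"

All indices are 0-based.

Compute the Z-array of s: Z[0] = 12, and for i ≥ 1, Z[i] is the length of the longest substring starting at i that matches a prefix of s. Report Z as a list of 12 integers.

[12, 0, 2, 0, 0, 0, 3, 0, 1, 1, 0, 0]

Z[0]=12
i=1: outside box; Z[1]=0
i=2: outside box; Z[2]=2 extend→box=[2,4)
i=3: min(r-i=1, Z[1]=0)=0; Z[3]=0
i=4: outside box; Z[4]=0
i=5: outside box; Z[5]=0
i=6: outside box; Z[6]=3 extend→box=[6,9)
i=7: min(r-i=2, Z[1]=0)=0; Z[7]=0
i=8: min(r-i=1, Z[2]=2)=1; Z[8]=1
i=9: outside box; Z[9]=1 extend→box=[9,10)
i=10: outside box; Z[10]=0
i=11: outside box; Z[11]=0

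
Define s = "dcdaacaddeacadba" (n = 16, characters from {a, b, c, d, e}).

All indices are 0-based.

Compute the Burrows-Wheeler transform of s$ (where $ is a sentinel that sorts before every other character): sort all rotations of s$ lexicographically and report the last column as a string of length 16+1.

abdeaccdaadca$add

rank  rotation           last
    0  $dcdaacaddeacadba  a
    1  a$dcdaacaddeacadb  b
    2  aacaddeacadba$dcd  d
    3  acadba$dcdaacadde  e
    4  acaddeacadba$dcda  a
    5  adba$dcdaacaddeac  c
    6  addeacadba$dcdaac  c
    7  ba$dcdaacaddeacad  d
    8  cadba$dcdaacaddea  a
    9  caddeacadba$dcdaa  a
   10  cdaacaddeacadba$d  d
   11  daacaddeacadba$dc  c
   12  dba$dcdaacaddeaca  a
   13  dcdaacaddeacadba$  $
   14  ddeacadba$dcdaaca  a
   15  deacadba$dcdaacad  d
   16  eacadba$dcdaacadd  d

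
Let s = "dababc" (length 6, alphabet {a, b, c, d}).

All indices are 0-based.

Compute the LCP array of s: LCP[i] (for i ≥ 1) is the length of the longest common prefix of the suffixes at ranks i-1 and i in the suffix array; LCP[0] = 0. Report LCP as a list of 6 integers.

rank | idx | suffix
   0 |   1 | ababc
   1 |   3 | abc
   2 |   2 | babc
   3 |   4 | bc
   4 |   5 | c
   5 |   0 | dababc

SA = [1, 3, 2, 4, 5, 0]
[i] adj suffixes → lcp
  [1] 1/3 → 2 ('ab')
  [2] 3/2 → 0 ('')
  [3] 2/4 → 1 ('b')
  [4] 4/5 → 0 ('')
  [5] 5/0 → 0 ('')

[0, 2, 0, 1, 0, 0]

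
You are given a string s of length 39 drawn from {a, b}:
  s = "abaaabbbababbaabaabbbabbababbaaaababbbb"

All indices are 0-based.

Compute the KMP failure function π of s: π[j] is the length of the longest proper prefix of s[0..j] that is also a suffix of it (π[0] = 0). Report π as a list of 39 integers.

π[0] = 0
j=1 s[j]='b': π[1]=0 (border '')
j=2 s[j]='a': π[2]=1 (border 'a')
j=3 s[j]='a': k: 1→0; π[3]=1 (border 'a')
j=4 s[j]='a': k: 1→0; π[4]=1 (border 'a')
j=5 s[j]='b': π[5]=2 (border 'ab')
j=6 s[j]='b': k: 2→0; π[6]=0 (border '')
j=7 s[j]='b': π[7]=0 (border '')
j=8 s[j]='a': π[8]=1 (border 'a')
j=9 s[j]='b': π[9]=2 (border 'ab')
j=10 s[j]='a': π[10]=3 (border 'aba')
j=11 s[j]='b': k: 3→1; π[11]=2 (border 'ab')
j=12 s[j]='b': k: 2→0; π[12]=0 (border '')
j=13 s[j]='a': π[13]=1 (border 'a')
j=14 s[j]='a': k: 1→0; π[14]=1 (border 'a')
j=15 s[j]='b': π[15]=2 (border 'ab')
j=16 s[j]='a': π[16]=3 (border 'aba')
j=17 s[j]='a': π[17]=4 (border 'abaa')
j=18 s[j]='b': k: 4→1; π[18]=2 (border 'ab')
j=19 s[j]='b': k: 2→0; π[19]=0 (border '')
j=20 s[j]='b': π[20]=0 (border '')
j=21 s[j]='a': π[21]=1 (border 'a')
j=22 s[j]='b': π[22]=2 (border 'ab')
j=23 s[j]='b': k: 2→0; π[23]=0 (border '')
j=24 s[j]='a': π[24]=1 (border 'a')
j=25 s[j]='b': π[25]=2 (border 'ab')
j=26 s[j]='a': π[26]=3 (border 'aba')
j=27 s[j]='b': k: 3→1; π[27]=2 (border 'ab')
j=28 s[j]='b': k: 2→0; π[28]=0 (border '')
j=29 s[j]='a': π[29]=1 (border 'a')
j=30 s[j]='a': k: 1→0; π[30]=1 (border 'a')
j=31 s[j]='a': k: 1→0; π[31]=1 (border 'a')
j=32 s[j]='a': k: 1→0; π[32]=1 (border 'a')
j=33 s[j]='b': π[33]=2 (border 'ab')
j=34 s[j]='a': π[34]=3 (border 'aba')
j=35 s[j]='b': k: 3→1; π[35]=2 (border 'ab')
j=36 s[j]='b': k: 2→0; π[36]=0 (border '')
j=37 s[j]='b': π[37]=0 (border '')
j=38 s[j]='b': π[38]=0 (border '')

[0, 0, 1, 1, 1, 2, 0, 0, 1, 2, 3, 2, 0, 1, 1, 2, 3, 4, 2, 0, 0, 1, 2, 0, 1, 2, 3, 2, 0, 1, 1, 1, 1, 2, 3, 2, 0, 0, 0]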